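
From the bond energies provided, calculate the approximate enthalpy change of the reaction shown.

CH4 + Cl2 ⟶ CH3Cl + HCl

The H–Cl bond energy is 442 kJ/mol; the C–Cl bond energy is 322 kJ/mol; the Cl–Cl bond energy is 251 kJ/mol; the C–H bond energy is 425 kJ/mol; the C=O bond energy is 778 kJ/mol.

Bonds broken (reactants):
  C–H: 4 × 425 = 1700
  Cl–Cl: 1 × 251 = 251
  Σ(broken) = 1951 kJ
Bonds formed (products):
  C–Cl: 1 × 322 = 322
  C–H: 3 × 425 = 1275
  H–Cl: 1 × 442 = 442
  Σ(formed) = 2039 kJ
ΔH = Σ(broken) − Σ(formed) = 1951 − 2039 = −88 kJ

ΔH ≈ −88 kJ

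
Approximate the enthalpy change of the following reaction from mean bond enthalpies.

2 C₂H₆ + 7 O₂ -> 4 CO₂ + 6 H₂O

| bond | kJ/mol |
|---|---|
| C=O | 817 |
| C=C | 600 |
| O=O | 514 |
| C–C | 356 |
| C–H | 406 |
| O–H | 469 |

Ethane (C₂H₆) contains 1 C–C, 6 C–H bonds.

ΔH ≈ −2982 kJ

Bonds broken (reactants):
  C–C: 2 × 356 = 712
  C–H: 12 × 406 = 4872
  O=O: 7 × 514 = 3598
  Σ(broken) = 9182 kJ
Bonds formed (products):
  C=O: 8 × 817 = 6536
  O–H: 12 × 469 = 5628
  Σ(formed) = 12164 kJ
ΔH = Σ(broken) − Σ(formed) = 9182 − 12164 = −2982 kJ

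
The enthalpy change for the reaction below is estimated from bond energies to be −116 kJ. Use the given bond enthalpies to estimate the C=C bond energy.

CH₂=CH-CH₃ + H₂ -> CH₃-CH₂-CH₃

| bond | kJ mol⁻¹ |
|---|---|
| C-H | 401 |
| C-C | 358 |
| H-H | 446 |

Let D be the C=C bond energy.
Σ(broken) = 1×358 + 6×401 + 1×D + 1×446 = 3210 + D
Σ(formed) = 2×358 + 8×401 = 3924
ΔH = Σ(broken) − Σ(formed) = (3210 + D) − (3924) = −714 + D
Setting this equal to −116 kJ gives D = 598 kJ/mol.

D(C=C) ≈ 598 kJ/mol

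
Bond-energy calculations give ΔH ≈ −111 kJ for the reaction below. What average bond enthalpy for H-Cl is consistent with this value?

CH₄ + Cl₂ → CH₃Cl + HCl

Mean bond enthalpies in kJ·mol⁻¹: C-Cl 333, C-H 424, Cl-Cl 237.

D(H-Cl) ≈ 439 kJ/mol

Let D be the H-Cl bond energy.
Σ(broken) = 4×424 + 1×237 = 1933
Σ(formed) = 1×333 + 3×424 + 1×D = 1605 + D
ΔH = Σ(broken) − Σ(formed) = (1933) − (1605 + D) = +328 − D
Setting this equal to −111 kJ gives D = 439 kJ/mol.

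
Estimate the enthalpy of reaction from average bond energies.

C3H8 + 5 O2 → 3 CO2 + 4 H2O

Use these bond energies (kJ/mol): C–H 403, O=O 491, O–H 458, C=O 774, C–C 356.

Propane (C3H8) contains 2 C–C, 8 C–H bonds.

Bonds broken (reactants):
  C–C: 2 × 356 = 712
  C–H: 8 × 403 = 3224
  O=O: 5 × 491 = 2455
  Σ(broken) = 6391 kJ
Bonds formed (products):
  C=O: 6 × 774 = 4644
  O–H: 8 × 458 = 3664
  Σ(formed) = 8308 kJ
ΔH = Σ(broken) − Σ(formed) = 6391 − 8308 = −1917 kJ

ΔH ≈ −1917 kJ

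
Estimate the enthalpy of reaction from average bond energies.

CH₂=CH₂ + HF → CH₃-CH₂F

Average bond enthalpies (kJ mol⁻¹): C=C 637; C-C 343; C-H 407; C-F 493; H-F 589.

ΔH ≈ −17 kJ

Bonds broken (reactants):
  C-H: 4 × 407 = 1628
  C=C: 1 × 637 = 637
  H-F: 1 × 589 = 589
  Σ(broken) = 2854 kJ
Bonds formed (products):
  C-C: 1 × 343 = 343
  C-F: 1 × 493 = 493
  C-H: 5 × 407 = 2035
  Σ(formed) = 2871 kJ
ΔH = Σ(broken) − Σ(formed) = 2854 − 2871 = −17 kJ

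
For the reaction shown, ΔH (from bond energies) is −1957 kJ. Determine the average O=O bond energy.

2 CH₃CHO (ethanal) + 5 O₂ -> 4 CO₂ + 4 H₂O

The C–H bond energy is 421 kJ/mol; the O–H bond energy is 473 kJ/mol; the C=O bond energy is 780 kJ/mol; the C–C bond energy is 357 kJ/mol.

D(O=O) ≈ 485 kJ/mol

Let D be the O=O bond energy.
Σ(broken) = 2×357 + 8×421 + 2×780 + 5×D = 5642 + 5D
Σ(formed) = 8×780 + 8×473 = 10024
ΔH = Σ(broken) − Σ(formed) = (5642 + 5D) − (10024) = −4382 + 5D
Setting this equal to −1957 kJ gives 5D = 2425, so D = 485 kJ/mol.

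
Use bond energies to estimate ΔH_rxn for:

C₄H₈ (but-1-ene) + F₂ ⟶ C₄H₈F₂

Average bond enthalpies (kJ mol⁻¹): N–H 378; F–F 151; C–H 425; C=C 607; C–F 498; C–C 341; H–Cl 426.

Bonds broken (reactants):
  C–C: 2 × 341 = 682
  C–H: 8 × 425 = 3400
  C=C: 1 × 607 = 607
  F–F: 1 × 151 = 151
  Σ(broken) = 4840 kJ
Bonds formed (products):
  C–C: 3 × 341 = 1023
  C–F: 2 × 498 = 996
  C–H: 8 × 425 = 3400
  Σ(formed) = 5419 kJ
ΔH = Σ(broken) − Σ(formed) = 4840 − 5419 = −579 kJ

ΔH ≈ −579 kJ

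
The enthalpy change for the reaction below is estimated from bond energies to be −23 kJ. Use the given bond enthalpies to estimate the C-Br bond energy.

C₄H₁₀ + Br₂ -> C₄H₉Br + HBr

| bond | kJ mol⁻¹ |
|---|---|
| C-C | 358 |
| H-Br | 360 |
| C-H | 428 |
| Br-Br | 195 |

D(C-Br) ≈ 286 kJ/mol

Let D be the C-Br bond energy.
Σ(broken) = 1×195 + 3×358 + 10×428 = 5549
Σ(formed) = 1×D + 3×358 + 9×428 + 1×360 = 5286 + D
ΔH = Σ(broken) − Σ(formed) = (5549) − (5286 + D) = +263 − D
Setting this equal to −23 kJ gives D = 286 kJ/mol.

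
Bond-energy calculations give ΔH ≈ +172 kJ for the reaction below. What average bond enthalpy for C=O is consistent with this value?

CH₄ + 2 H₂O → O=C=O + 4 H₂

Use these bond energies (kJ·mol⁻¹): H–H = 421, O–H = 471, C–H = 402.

Let D be the C=O bond energy.
Σ(broken) = 4×402 + 4×471 = 3492
Σ(formed) = 2×D + 4×421 = 1684 + 2D
ΔH = Σ(broken) − Σ(formed) = (3492) − (1684 + 2D) = +1808 − 2D
Setting this equal to +172 kJ gives 2D = 1636, so D = 818 kJ/mol.

D(C=O) ≈ 818 kJ/mol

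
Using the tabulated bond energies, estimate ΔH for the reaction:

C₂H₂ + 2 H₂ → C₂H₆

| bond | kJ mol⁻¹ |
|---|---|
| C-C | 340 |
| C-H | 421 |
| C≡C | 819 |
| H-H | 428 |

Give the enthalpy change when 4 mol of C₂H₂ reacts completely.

Bonds broken (reactants):
  C≡C: 1 × 819 = 819
  C-H: 2 × 421 = 842
  H-H: 2 × 428 = 856
  Σ(broken) = 2517 kJ
Bonds formed (products):
  C-C: 1 × 340 = 340
  C-H: 6 × 421 = 2526
  Σ(formed) = 2866 kJ
ΔH = Σ(broken) − Σ(formed) = 2517 − 2866 = −349 kJ
For 4× the reaction as written: 4 × (−349) = −1396 kJ

ΔH = −1396 kJ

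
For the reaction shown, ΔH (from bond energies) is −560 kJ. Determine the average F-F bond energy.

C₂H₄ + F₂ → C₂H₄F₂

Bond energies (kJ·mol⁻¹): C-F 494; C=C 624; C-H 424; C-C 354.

D(F-F) ≈ 158 kJ/mol

Let D be the F-F bond energy.
Σ(broken) = 4×424 + 1×624 + 1×D = 2320 + D
Σ(formed) = 1×354 + 2×494 + 4×424 = 3038
ΔH = Σ(broken) − Σ(formed) = (2320 + D) − (3038) = −718 + D
Setting this equal to −560 kJ gives D = 158 kJ/mol.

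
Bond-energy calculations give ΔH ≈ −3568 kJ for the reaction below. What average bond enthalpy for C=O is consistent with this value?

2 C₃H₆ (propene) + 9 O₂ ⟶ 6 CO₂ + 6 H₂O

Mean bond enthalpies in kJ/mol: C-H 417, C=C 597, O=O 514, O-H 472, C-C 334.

Let D be the C=O bond energy.
Σ(broken) = 2×334 + 12×417 + 2×597 + 9×514 = 11492
Σ(formed) = 12×D + 12×472 = 5664 + 12D
ΔH = Σ(broken) − Σ(formed) = (11492) − (5664 + 12D) = +5828 − 12D
Setting this equal to −3568 kJ gives 12D = 9396, so D = 783 kJ/mol.

D(C=O) ≈ 783 kJ/mol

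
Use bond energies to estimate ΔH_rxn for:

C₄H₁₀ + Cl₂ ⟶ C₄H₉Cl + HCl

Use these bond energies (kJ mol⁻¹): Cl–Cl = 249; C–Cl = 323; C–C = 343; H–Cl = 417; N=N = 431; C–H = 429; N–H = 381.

Bonds broken (reactants):
  C–C: 3 × 343 = 1029
  C–H: 10 × 429 = 4290
  Cl–Cl: 1 × 249 = 249
  Σ(broken) = 5568 kJ
Bonds formed (products):
  C–C: 3 × 343 = 1029
  C–Cl: 1 × 323 = 323
  C–H: 9 × 429 = 3861
  H–Cl: 1 × 417 = 417
  Σ(formed) = 5630 kJ
ΔH = Σ(broken) − Σ(formed) = 5568 − 5630 = −62 kJ

ΔH ≈ −62 kJ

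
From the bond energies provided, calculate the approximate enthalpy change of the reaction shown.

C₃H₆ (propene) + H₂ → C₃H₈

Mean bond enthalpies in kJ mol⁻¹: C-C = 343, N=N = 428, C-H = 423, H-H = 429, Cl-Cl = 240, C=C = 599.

Bonds broken (reactants):
  C-C: 1 × 343 = 343
  C-H: 6 × 423 = 2538
  C=C: 1 × 599 = 599
  H-H: 1 × 429 = 429
  Σ(broken) = 3909 kJ
Bonds formed (products):
  C-C: 2 × 343 = 686
  C-H: 8 × 423 = 3384
  Σ(formed) = 4070 kJ
ΔH = Σ(broken) − Σ(formed) = 3909 − 4070 = −161 kJ

ΔH ≈ −161 kJ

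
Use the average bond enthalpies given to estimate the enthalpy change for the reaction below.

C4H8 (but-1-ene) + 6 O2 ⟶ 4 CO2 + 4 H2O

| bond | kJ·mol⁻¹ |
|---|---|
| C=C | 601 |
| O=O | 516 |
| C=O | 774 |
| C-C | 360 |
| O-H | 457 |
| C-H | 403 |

Bonds broken (reactants):
  C-C: 2 × 360 = 720
  C-H: 8 × 403 = 3224
  C=C: 1 × 601 = 601
  O=O: 6 × 516 = 3096
  Σ(broken) = 7641 kJ
Bonds formed (products):
  C=O: 8 × 774 = 6192
  O-H: 8 × 457 = 3656
  Σ(formed) = 9848 kJ
ΔH = Σ(broken) − Σ(formed) = 7641 − 9848 = −2207 kJ

ΔH ≈ −2207 kJ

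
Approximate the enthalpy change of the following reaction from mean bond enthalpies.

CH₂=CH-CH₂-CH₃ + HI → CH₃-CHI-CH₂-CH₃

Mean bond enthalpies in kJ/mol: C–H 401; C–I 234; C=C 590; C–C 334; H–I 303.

Bonds broken (reactants):
  C–C: 2 × 334 = 668
  C–H: 8 × 401 = 3208
  C=C: 1 × 590 = 590
  H–I: 1 × 303 = 303
  Σ(broken) = 4769 kJ
Bonds formed (products):
  C–C: 3 × 334 = 1002
  C–H: 9 × 401 = 3609
  C–I: 1 × 234 = 234
  Σ(formed) = 4845 kJ
ΔH = Σ(broken) − Σ(formed) = 4769 − 4845 = −76 kJ

ΔH ≈ −76 kJ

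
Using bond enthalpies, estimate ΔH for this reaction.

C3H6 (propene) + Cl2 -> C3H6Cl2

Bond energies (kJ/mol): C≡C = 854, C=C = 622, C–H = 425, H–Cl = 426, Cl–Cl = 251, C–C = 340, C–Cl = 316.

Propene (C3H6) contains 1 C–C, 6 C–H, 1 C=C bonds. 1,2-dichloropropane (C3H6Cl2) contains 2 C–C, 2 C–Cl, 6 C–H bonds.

ΔH ≈ −99 kJ

Bonds broken (reactants):
  C–C: 1 × 340 = 340
  C–H: 6 × 425 = 2550
  C=C: 1 × 622 = 622
  Cl–Cl: 1 × 251 = 251
  Σ(broken) = 3763 kJ
Bonds formed (products):
  C–C: 2 × 340 = 680
  C–Cl: 2 × 316 = 632
  C–H: 6 × 425 = 2550
  Σ(formed) = 3862 kJ
ΔH = Σ(broken) − Σ(formed) = 3763 − 3862 = −99 kJ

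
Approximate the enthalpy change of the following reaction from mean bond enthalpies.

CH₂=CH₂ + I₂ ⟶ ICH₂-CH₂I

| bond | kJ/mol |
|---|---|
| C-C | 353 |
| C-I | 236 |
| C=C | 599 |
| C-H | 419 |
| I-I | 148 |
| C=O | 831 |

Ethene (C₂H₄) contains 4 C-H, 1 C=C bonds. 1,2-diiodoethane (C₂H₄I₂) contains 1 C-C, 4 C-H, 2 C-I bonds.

ΔH ≈ −78 kJ

Bonds broken (reactants):
  C-H: 4 × 419 = 1676
  C=C: 1 × 599 = 599
  I-I: 1 × 148 = 148
  Σ(broken) = 2423 kJ
Bonds formed (products):
  C-C: 1 × 353 = 353
  C-H: 4 × 419 = 1676
  C-I: 2 × 236 = 472
  Σ(formed) = 2501 kJ
ΔH = Σ(broken) − Σ(formed) = 2423 − 2501 = −78 kJ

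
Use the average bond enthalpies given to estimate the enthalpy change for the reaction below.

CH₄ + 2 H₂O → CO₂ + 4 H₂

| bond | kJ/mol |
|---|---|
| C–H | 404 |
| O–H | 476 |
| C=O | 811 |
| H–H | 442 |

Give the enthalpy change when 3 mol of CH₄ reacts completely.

ΔH = +390 kJ

Bonds broken (reactants):
  C–H: 4 × 404 = 1616
  O–H: 4 × 476 = 1904
  Σ(broken) = 3520 kJ
Bonds formed (products):
  C=O: 2 × 811 = 1622
  H–H: 4 × 442 = 1768
  Σ(formed) = 3390 kJ
ΔH = Σ(broken) − Σ(formed) = 3520 − 3390 = +130 kJ
For 3× the reaction as written: 3 × (+130) = +390 kJ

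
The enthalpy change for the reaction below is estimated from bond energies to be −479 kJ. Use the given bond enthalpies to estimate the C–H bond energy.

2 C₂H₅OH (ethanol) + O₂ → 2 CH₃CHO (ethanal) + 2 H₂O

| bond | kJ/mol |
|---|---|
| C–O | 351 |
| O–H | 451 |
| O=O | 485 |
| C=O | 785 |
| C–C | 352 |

Let D be the C–H bond energy.
Σ(broken) = 2×352 + 10×D + 2×351 + 2×451 + 1×485 = 2793 + 10D
Σ(formed) = 2×352 + 8×D + 2×785 + 4×451 = 4078 + 8D
ΔH = Σ(broken) − Σ(formed) = (2793 + 10D) − (4078 + 8D) = −1285 + 2D
Setting this equal to −479 kJ gives 2D = 806, so D = 403 kJ/mol.

D(C–H) ≈ 403 kJ/mol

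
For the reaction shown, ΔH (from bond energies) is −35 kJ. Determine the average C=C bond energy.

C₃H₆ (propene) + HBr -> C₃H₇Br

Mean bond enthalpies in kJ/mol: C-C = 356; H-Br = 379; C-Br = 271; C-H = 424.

D(C=C) ≈ 637 kJ/mol

Let D be the C=C bond energy.
Σ(broken) = 1×356 + 6×424 + 1×D + 1×379 = 3279 + D
Σ(formed) = 1×271 + 2×356 + 7×424 = 3951
ΔH = Σ(broken) − Σ(formed) = (3279 + D) − (3951) = −672 + D
Setting this equal to −35 kJ gives D = 637 kJ/mol.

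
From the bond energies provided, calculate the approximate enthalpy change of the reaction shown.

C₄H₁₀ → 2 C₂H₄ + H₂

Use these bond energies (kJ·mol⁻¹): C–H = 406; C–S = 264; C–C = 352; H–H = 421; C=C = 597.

Bonds broken (reactants):
  C–C: 3 × 352 = 1056
  C–H: 10 × 406 = 4060
  Σ(broken) = 5116 kJ
Bonds formed (products):
  C–H: 8 × 406 = 3248
  C=C: 2 × 597 = 1194
  H–H: 1 × 421 = 421
  Σ(formed) = 4863 kJ
ΔH = Σ(broken) − Σ(formed) = 5116 − 4863 = +253 kJ

ΔH ≈ +253 kJ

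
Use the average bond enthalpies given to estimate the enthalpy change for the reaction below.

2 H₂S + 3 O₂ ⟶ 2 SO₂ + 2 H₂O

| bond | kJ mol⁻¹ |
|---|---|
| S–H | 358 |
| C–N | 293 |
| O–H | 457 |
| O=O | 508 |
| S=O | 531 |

Bonds broken (reactants):
  O=O: 3 × 508 = 1524
  S–H: 4 × 358 = 1432
  Σ(broken) = 2956 kJ
Bonds formed (products):
  O–H: 4 × 457 = 1828
  S=O: 4 × 531 = 2124
  Σ(formed) = 3952 kJ
ΔH = Σ(broken) − Σ(formed) = 2956 − 3952 = −996 kJ

ΔH ≈ −996 kJ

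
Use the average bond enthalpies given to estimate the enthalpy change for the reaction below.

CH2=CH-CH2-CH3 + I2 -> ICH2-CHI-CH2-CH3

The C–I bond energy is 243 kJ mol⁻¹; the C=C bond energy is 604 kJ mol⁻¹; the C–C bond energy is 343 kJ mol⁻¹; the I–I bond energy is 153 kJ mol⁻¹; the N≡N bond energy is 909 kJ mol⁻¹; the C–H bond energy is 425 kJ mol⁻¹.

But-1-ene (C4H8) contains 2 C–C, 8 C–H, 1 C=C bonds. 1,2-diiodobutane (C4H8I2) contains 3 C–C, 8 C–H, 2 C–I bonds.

ΔH ≈ −72 kJ

Bonds broken (reactants):
  C–C: 2 × 343 = 686
  C–H: 8 × 425 = 3400
  C=C: 1 × 604 = 604
  I–I: 1 × 153 = 153
  Σ(broken) = 4843 kJ
Bonds formed (products):
  C–C: 3 × 343 = 1029
  C–H: 8 × 425 = 3400
  C–I: 2 × 243 = 486
  Σ(formed) = 4915 kJ
ΔH = Σ(broken) − Σ(formed) = 4843 − 4915 = −72 kJ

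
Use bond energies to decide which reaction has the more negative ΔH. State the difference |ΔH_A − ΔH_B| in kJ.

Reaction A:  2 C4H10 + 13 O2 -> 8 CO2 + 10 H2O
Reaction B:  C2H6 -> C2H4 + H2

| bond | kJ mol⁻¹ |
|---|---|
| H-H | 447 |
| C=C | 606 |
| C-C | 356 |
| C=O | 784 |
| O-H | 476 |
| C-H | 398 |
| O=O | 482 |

Reaction A, by 5801 kJ

Reaction A:
  Bonds broken (reactants):
    C-C: 6 × 356 = 2136
    C-H: 20 × 398 = 7960
    O=O: 13 × 482 = 6266
    Σ(broken) = 16362 kJ
  Bonds formed (products):
    C=O: 16 × 784 = 12544
    O-H: 20 × 476 = 9520
    Σ(formed) = 22064 kJ
  ΔH_A = 16362 − 22064 = −5702 kJ
Reaction B:
  Bonds broken (reactants):
    C-C: 1 × 356 = 356
    C-H: 6 × 398 = 2388
    Σ(broken) = 2744 kJ
  Bonds formed (products):
    C-H: 4 × 398 = 1592
    C=C: 1 × 606 = 606
    H-H: 1 × 447 = 447
    Σ(formed) = 2645 kJ
  ΔH_B = 2744 − 2645 = +99 kJ
ΔH_A − ΔH_B = −5801 kJ, so reaction A has the more negative ΔH; |ΔH_A − ΔH_B| = 5801 kJ.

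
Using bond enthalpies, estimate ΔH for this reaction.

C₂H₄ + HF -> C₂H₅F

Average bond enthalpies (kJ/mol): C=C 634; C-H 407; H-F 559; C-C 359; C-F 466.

Bonds broken (reactants):
  C-H: 4 × 407 = 1628
  C=C: 1 × 634 = 634
  H-F: 1 × 559 = 559
  Σ(broken) = 2821 kJ
Bonds formed (products):
  C-C: 1 × 359 = 359
  C-F: 1 × 466 = 466
  C-H: 5 × 407 = 2035
  Σ(formed) = 2860 kJ
ΔH = Σ(broken) − Σ(formed) = 2821 − 2860 = −39 kJ

ΔH ≈ −39 kJ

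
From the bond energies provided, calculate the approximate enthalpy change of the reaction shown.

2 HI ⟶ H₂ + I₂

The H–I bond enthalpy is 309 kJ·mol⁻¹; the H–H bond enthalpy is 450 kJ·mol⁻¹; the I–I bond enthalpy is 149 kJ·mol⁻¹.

Bonds broken (reactants):
  H–I: 2 × 309 = 618
  Σ(broken) = 618 kJ
Bonds formed (products):
  H–H: 1 × 450 = 450
  I–I: 1 × 149 = 149
  Σ(formed) = 599 kJ
ΔH = Σ(broken) − Σ(formed) = 618 − 599 = +19 kJ

ΔH ≈ +19 kJ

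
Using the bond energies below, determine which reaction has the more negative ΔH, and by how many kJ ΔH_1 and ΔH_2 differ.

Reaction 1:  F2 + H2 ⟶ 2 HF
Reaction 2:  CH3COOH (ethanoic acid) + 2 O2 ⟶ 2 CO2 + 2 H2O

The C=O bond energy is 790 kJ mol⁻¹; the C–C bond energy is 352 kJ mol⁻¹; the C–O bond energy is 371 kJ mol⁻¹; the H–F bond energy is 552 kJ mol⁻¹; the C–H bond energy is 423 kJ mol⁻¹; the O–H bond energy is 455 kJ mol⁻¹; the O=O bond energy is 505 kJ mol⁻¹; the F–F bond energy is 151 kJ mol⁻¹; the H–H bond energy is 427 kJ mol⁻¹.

Reaction 1:
  Bonds broken (reactants):
    F–F: 1 × 151 = 151
    H–H: 1 × 427 = 427
    Σ(broken) = 578 kJ
  Bonds formed (products):
    H–F: 2 × 552 = 1104
    Σ(formed) = 1104 kJ
  ΔH_1 = 578 − 1104 = −526 kJ
Reaction 2:
  Bonds broken (reactants):
    C–C: 1 × 352 = 352
    C–H: 3 × 423 = 1269
    C–O: 1 × 371 = 371
    C=O: 1 × 790 = 790
    O–H: 1 × 455 = 455
    O=O: 2 × 505 = 1010
    Σ(broken) = 4247 kJ
  Bonds formed (products):
    C=O: 4 × 790 = 3160
    O–H: 4 × 455 = 1820
    Σ(formed) = 4980 kJ
  ΔH_2 = 4247 − 4980 = −733 kJ
ΔH_1 − ΔH_2 = +207 kJ, so reaction 2 has the more negative ΔH; |ΔH_1 − ΔH_2| = 207 kJ.

Reaction 2, by 207 kJ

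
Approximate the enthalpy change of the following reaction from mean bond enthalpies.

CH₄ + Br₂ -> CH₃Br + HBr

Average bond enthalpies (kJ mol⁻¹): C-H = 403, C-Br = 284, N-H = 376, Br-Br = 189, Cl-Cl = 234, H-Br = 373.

Bonds broken (reactants):
  Br-Br: 1 × 189 = 189
  C-H: 4 × 403 = 1612
  Σ(broken) = 1801 kJ
Bonds formed (products):
  C-Br: 1 × 284 = 284
  C-H: 3 × 403 = 1209
  H-Br: 1 × 373 = 373
  Σ(formed) = 1866 kJ
ΔH = Σ(broken) − Σ(formed) = 1801 − 1866 = −65 kJ

ΔH ≈ −65 kJ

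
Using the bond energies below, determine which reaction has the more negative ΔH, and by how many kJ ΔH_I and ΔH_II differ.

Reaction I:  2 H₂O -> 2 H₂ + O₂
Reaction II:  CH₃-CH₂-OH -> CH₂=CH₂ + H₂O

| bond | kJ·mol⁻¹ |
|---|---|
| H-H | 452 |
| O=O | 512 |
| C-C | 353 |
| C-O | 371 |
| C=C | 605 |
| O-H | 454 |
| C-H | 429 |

Reaction II, by 306 kJ

Reaction I:
  Bonds broken (reactants):
    O-H: 4 × 454 = 1816
    Σ(broken) = 1816 kJ
  Bonds formed (products):
    H-H: 2 × 452 = 904
    O=O: 1 × 512 = 512
    Σ(formed) = 1416 kJ
  ΔH_I = 1816 − 1416 = +400 kJ
Reaction II:
  Bonds broken (reactants):
    C-C: 1 × 353 = 353
    C-H: 5 × 429 = 2145
    C-O: 1 × 371 = 371
    O-H: 1 × 454 = 454
    Σ(broken) = 3323 kJ
  Bonds formed (products):
    C-H: 4 × 429 = 1716
    C=C: 1 × 605 = 605
    O-H: 2 × 454 = 908
    Σ(formed) = 3229 kJ
  ΔH_II = 3323 − 3229 = +94 kJ
ΔH_I − ΔH_II = +306 kJ, so reaction II has the more negative ΔH; |ΔH_I − ΔH_II| = 306 kJ.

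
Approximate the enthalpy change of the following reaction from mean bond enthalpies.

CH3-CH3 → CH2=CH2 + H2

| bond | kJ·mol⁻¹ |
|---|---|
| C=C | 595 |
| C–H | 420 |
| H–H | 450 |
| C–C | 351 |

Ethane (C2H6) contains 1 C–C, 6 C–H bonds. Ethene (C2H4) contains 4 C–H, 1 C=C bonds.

ΔH ≈ +146 kJ

Bonds broken (reactants):
  C–C: 1 × 351 = 351
  C–H: 6 × 420 = 2520
  Σ(broken) = 2871 kJ
Bonds formed (products):
  C–H: 4 × 420 = 1680
  C=C: 1 × 595 = 595
  H–H: 1 × 450 = 450
  Σ(formed) = 2725 kJ
ΔH = Σ(broken) − Σ(formed) = 2871 − 2725 = +146 kJ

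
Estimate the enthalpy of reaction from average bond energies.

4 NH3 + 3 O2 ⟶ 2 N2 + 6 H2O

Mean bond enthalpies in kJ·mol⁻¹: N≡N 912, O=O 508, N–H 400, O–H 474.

ΔH ≈ −1188 kJ

Bonds broken (reactants):
  N–H: 12 × 400 = 4800
  O=O: 3 × 508 = 1524
  Σ(broken) = 6324 kJ
Bonds formed (products):
  N≡N: 2 × 912 = 1824
  O–H: 12 × 474 = 5688
  Σ(formed) = 7512 kJ
ΔH = Σ(broken) − Σ(formed) = 6324 − 7512 = −1188 kJ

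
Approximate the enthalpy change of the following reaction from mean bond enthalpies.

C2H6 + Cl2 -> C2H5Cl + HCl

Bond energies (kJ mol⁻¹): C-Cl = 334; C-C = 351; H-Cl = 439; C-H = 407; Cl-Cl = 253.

ΔH ≈ −113 kJ

Bonds broken (reactants):
  C-C: 1 × 351 = 351
  C-H: 6 × 407 = 2442
  Cl-Cl: 1 × 253 = 253
  Σ(broken) = 3046 kJ
Bonds formed (products):
  C-C: 1 × 351 = 351
  C-Cl: 1 × 334 = 334
  C-H: 5 × 407 = 2035
  H-Cl: 1 × 439 = 439
  Σ(formed) = 3159 kJ
ΔH = Σ(broken) − Σ(formed) = 3046 − 3159 = −113 kJ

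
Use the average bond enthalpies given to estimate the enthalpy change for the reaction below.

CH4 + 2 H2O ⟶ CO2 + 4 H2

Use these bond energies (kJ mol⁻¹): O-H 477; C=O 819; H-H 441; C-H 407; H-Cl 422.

Bonds broken (reactants):
  C-H: 4 × 407 = 1628
  O-H: 4 × 477 = 1908
  Σ(broken) = 3536 kJ
Bonds formed (products):
  C=O: 2 × 819 = 1638
  H-H: 4 × 441 = 1764
  Σ(formed) = 3402 kJ
ΔH = Σ(broken) − Σ(formed) = 3536 − 3402 = +134 kJ

ΔH ≈ +134 kJ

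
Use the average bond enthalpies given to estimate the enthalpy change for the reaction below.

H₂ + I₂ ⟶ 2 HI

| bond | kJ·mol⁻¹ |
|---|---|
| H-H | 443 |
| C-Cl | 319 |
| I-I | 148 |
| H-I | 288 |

Bonds broken (reactants):
  H-H: 1 × 443 = 443
  I-I: 1 × 148 = 148
  Σ(broken) = 591 kJ
Bonds formed (products):
  H-I: 2 × 288 = 576
  Σ(formed) = 576 kJ
ΔH = Σ(broken) − Σ(formed) = 591 − 576 = +15 kJ

ΔH ≈ +15 kJ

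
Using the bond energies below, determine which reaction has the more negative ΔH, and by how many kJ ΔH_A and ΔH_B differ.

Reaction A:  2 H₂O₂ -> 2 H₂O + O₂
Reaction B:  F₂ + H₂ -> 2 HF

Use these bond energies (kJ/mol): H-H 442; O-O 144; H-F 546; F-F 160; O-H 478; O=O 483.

Reaction B, by 295 kJ

Reaction A:
  Bonds broken (reactants):
    O-H: 4 × 478 = 1912
    O-O: 2 × 144 = 288
    Σ(broken) = 2200 kJ
  Bonds formed (products):
    O-H: 4 × 478 = 1912
    O=O: 1 × 483 = 483
    Σ(formed) = 2395 kJ
  ΔH_A = 2200 − 2395 = −195 kJ
Reaction B:
  Bonds broken (reactants):
    F-F: 1 × 160 = 160
    H-H: 1 × 442 = 442
    Σ(broken) = 602 kJ
  Bonds formed (products):
    H-F: 2 × 546 = 1092
    Σ(formed) = 1092 kJ
  ΔH_B = 602 − 1092 = −490 kJ
ΔH_A − ΔH_B = +295 kJ, so reaction B has the more negative ΔH; |ΔH_A − ΔH_B| = 295 kJ.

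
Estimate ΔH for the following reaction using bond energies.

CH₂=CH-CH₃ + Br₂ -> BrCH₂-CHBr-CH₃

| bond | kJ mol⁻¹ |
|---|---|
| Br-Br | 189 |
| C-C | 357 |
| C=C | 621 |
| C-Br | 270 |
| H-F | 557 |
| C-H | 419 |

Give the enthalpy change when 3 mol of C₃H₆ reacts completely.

ΔH = −261 kJ

Bonds broken (reactants):
  Br-Br: 1 × 189 = 189
  C-C: 1 × 357 = 357
  C-H: 6 × 419 = 2514
  C=C: 1 × 621 = 621
  Σ(broken) = 3681 kJ
Bonds formed (products):
  C-Br: 2 × 270 = 540
  C-C: 2 × 357 = 714
  C-H: 6 × 419 = 2514
  Σ(formed) = 3768 kJ
ΔH = Σ(broken) − Σ(formed) = 3681 − 3768 = −87 kJ
For 3× the reaction as written: 3 × (−87) = −261 kJ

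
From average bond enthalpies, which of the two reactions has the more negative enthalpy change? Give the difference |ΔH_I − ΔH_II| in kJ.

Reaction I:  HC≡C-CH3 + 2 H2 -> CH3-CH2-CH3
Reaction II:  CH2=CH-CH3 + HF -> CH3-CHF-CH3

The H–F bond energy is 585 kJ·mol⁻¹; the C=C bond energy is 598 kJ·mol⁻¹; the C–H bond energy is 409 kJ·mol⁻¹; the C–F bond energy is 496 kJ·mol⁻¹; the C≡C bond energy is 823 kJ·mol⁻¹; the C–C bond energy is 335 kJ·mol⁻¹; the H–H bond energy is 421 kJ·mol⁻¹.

Reaction I:
  Bonds broken (reactants):
    C≡C: 1 × 823 = 823
    C–C: 1 × 335 = 335
    C–H: 4 × 409 = 1636
    H–H: 2 × 421 = 842
    Σ(broken) = 3636 kJ
  Bonds formed (products):
    C–C: 2 × 335 = 670
    C–H: 8 × 409 = 3272
    Σ(formed) = 3942 kJ
  ΔH_I = 3636 − 3942 = −306 kJ
Reaction II:
  Bonds broken (reactants):
    C–C: 1 × 335 = 335
    C–H: 6 × 409 = 2454
    C=C: 1 × 598 = 598
    H–F: 1 × 585 = 585
    Σ(broken) = 3972 kJ
  Bonds formed (products):
    C–C: 2 × 335 = 670
    C–F: 1 × 496 = 496
    C–H: 7 × 409 = 2863
    Σ(formed) = 4029 kJ
  ΔH_II = 3972 − 4029 = −57 kJ
ΔH_I − ΔH_II = −249 kJ, so reaction I has the more negative ΔH; |ΔH_I − ΔH_II| = 249 kJ.

Reaction I, by 249 kJ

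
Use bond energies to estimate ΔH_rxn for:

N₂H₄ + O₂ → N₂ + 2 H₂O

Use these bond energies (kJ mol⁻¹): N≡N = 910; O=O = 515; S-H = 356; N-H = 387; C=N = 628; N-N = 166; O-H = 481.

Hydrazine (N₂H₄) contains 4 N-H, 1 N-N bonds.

Bonds broken (reactants):
  N-H: 4 × 387 = 1548
  N-N: 1 × 166 = 166
  O=O: 1 × 515 = 515
  Σ(broken) = 2229 kJ
Bonds formed (products):
  N≡N: 1 × 910 = 910
  O-H: 4 × 481 = 1924
  Σ(formed) = 2834 kJ
ΔH = Σ(broken) − Σ(formed) = 2229 − 2834 = −605 kJ

ΔH ≈ −605 kJ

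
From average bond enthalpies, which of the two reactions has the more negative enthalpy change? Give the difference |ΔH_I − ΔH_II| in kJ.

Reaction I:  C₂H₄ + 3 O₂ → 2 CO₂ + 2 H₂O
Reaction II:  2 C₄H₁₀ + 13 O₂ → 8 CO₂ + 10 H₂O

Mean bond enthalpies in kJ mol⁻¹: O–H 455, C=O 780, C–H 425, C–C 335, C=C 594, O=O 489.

Reaction II, by 3534 kJ

Reaction I:
  Bonds broken (reactants):
    C–H: 4 × 425 = 1700
    C=C: 1 × 594 = 594
    O=O: 3 × 489 = 1467
    Σ(broken) = 3761 kJ
  Bonds formed (products):
    C=O: 4 × 780 = 3120
    O–H: 4 × 455 = 1820
    Σ(formed) = 4940 kJ
  ΔH_I = 3761 − 4940 = −1179 kJ
Reaction II:
  Bonds broken (reactants):
    C–C: 6 × 335 = 2010
    C–H: 20 × 425 = 8500
    O=O: 13 × 489 = 6357
    Σ(broken) = 16867 kJ
  Bonds formed (products):
    C=O: 16 × 780 = 12480
    O–H: 20 × 455 = 9100
    Σ(formed) = 21580 kJ
  ΔH_II = 16867 − 21580 = −4713 kJ
ΔH_I − ΔH_II = +3534 kJ, so reaction II has the more negative ΔH; |ΔH_I − ΔH_II| = 3534 kJ.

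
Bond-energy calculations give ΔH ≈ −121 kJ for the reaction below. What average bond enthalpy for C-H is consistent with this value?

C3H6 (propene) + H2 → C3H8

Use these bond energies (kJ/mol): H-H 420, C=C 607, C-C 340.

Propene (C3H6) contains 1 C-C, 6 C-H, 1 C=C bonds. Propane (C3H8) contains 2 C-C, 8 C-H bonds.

Let D be the C-H bond energy.
Σ(broken) = 1×340 + 6×D + 1×607 + 1×420 = 1367 + 6D
Σ(formed) = 2×340 + 8×D = 680 + 8D
ΔH = Σ(broken) − Σ(formed) = (1367 + 6D) − (680 + 8D) = +687 − 2D
Setting this equal to −121 kJ gives 2D = 808, so D = 404 kJ/mol.

D(C-H) ≈ 404 kJ/mol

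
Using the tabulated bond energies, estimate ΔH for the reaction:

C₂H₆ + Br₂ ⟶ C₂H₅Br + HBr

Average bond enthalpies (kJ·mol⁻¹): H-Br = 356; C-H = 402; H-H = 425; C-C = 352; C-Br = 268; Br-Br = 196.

Bonds broken (reactants):
  Br-Br: 1 × 196 = 196
  C-C: 1 × 352 = 352
  C-H: 6 × 402 = 2412
  Σ(broken) = 2960 kJ
Bonds formed (products):
  C-Br: 1 × 268 = 268
  C-C: 1 × 352 = 352
  C-H: 5 × 402 = 2010
  H-Br: 1 × 356 = 356
  Σ(formed) = 2986 kJ
ΔH = Σ(broken) − Σ(formed) = 2960 − 2986 = −26 kJ

ΔH ≈ −26 kJ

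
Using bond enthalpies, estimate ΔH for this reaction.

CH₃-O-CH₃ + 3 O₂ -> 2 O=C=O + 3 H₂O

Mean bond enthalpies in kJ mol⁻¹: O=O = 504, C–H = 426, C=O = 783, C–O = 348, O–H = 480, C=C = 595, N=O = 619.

Bonds broken (reactants):
  C–H: 6 × 426 = 2556
  C–O: 2 × 348 = 696
  O=O: 3 × 504 = 1512
  Σ(broken) = 4764 kJ
Bonds formed (products):
  C=O: 4 × 783 = 3132
  O–H: 6 × 480 = 2880
  Σ(formed) = 6012 kJ
ΔH = Σ(broken) − Σ(formed) = 4764 − 6012 = −1248 kJ

ΔH ≈ −1248 kJ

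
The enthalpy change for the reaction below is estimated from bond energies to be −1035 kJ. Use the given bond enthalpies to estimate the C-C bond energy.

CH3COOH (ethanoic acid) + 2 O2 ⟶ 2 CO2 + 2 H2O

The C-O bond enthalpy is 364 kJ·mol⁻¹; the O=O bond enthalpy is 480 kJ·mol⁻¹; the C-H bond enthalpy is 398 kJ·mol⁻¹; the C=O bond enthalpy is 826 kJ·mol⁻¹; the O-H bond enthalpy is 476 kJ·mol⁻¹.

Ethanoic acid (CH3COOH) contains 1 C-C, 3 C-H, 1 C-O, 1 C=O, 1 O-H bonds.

Let D be the C-C bond energy.
Σ(broken) = 1×D + 3×398 + 1×364 + 1×826 + 1×476 + 2×480 = 3820 + D
Σ(formed) = 4×826 + 4×476 = 5208
ΔH = Σ(broken) − Σ(formed) = (3820 + D) − (5208) = −1388 + D
Setting this equal to −1035 kJ gives D = 353 kJ/mol.

D(C-C) ≈ 353 kJ/mol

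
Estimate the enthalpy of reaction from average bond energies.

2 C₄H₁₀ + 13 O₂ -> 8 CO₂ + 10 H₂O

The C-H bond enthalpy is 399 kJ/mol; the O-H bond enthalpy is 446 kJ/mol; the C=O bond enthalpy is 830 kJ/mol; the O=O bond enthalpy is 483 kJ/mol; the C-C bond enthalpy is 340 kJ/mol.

ΔH ≈ −5901 kJ

Bonds broken (reactants):
  C-C: 6 × 340 = 2040
  C-H: 20 × 399 = 7980
  O=O: 13 × 483 = 6279
  Σ(broken) = 16299 kJ
Bonds formed (products):
  C=O: 16 × 830 = 13280
  O-H: 20 × 446 = 8920
  Σ(formed) = 22200 kJ
ΔH = Σ(broken) − Σ(formed) = 16299 − 22200 = −5901 kJ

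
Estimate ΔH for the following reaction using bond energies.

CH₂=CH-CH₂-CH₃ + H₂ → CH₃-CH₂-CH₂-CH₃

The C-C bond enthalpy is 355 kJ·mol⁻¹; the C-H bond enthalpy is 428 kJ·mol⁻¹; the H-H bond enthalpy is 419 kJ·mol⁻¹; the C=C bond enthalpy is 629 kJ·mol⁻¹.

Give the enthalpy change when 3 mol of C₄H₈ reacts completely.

ΔH = −489 kJ

Bonds broken (reactants):
  C-C: 2 × 355 = 710
  C-H: 8 × 428 = 3424
  C=C: 1 × 629 = 629
  H-H: 1 × 419 = 419
  Σ(broken) = 5182 kJ
Bonds formed (products):
  C-C: 3 × 355 = 1065
  C-H: 10 × 428 = 4280
  Σ(formed) = 5345 kJ
ΔH = Σ(broken) − Σ(formed) = 5182 − 5345 = −163 kJ
For 3× the reaction as written: 3 × (−163) = −489 kJ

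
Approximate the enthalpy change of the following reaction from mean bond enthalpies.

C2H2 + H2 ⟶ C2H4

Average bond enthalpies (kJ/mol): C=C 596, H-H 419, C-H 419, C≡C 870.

Bonds broken (reactants):
  C≡C: 1 × 870 = 870
  C-H: 2 × 419 = 838
  H-H: 1 × 419 = 419
  Σ(broken) = 2127 kJ
Bonds formed (products):
  C-H: 4 × 419 = 1676
  C=C: 1 × 596 = 596
  Σ(formed) = 2272 kJ
ΔH = Σ(broken) − Σ(formed) = 2127 − 2272 = −145 kJ

ΔH ≈ −145 kJ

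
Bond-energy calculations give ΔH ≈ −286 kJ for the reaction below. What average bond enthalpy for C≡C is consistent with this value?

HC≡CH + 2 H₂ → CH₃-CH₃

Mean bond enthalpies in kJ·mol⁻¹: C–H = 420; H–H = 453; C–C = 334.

Let D be the C≡C bond energy.
Σ(broken) = 1×D + 2×420 + 2×453 = 1746 + D
Σ(formed) = 1×334 + 6×420 = 2854
ΔH = Σ(broken) − Σ(formed) = (1746 + D) − (2854) = −1108 + D
Setting this equal to −286 kJ gives D = 822 kJ/mol.

D(C≡C) ≈ 822 kJ/mol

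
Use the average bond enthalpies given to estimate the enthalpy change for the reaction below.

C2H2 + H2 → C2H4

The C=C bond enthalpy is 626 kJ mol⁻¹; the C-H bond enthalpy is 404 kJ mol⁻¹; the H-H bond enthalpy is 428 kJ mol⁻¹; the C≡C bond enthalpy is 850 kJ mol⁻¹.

ΔH ≈ −156 kJ

Bonds broken (reactants):
  C≡C: 1 × 850 = 850
  C-H: 2 × 404 = 808
  H-H: 1 × 428 = 428
  Σ(broken) = 2086 kJ
Bonds formed (products):
  C-H: 4 × 404 = 1616
  C=C: 1 × 626 = 626
  Σ(formed) = 2242 kJ
ΔH = Σ(broken) − Σ(formed) = 2086 − 2242 = −156 kJ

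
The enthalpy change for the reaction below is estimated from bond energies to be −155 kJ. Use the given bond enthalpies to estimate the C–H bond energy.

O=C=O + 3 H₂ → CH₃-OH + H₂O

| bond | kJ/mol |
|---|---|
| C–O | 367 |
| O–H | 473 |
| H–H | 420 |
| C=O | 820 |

Let D be the C–H bond energy.
Σ(broken) = 2×820 + 3×420 = 2900
Σ(formed) = 3×D + 1×367 + 3×473 = 1786 + 3D
ΔH = Σ(broken) − Σ(formed) = (2900) − (1786 + 3D) = +1114 − 3D
Setting this equal to −155 kJ gives 3D = 1269, so D = 423 kJ/mol.

D(C–H) ≈ 423 kJ/mol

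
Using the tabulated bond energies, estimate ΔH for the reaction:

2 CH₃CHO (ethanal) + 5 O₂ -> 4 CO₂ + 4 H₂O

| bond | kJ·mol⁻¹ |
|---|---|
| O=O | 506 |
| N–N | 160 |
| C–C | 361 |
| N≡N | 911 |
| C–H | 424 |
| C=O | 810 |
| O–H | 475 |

ΔH ≈ −2016 kJ

Bonds broken (reactants):
  C–C: 2 × 361 = 722
  C–H: 8 × 424 = 3392
  C=O: 2 × 810 = 1620
  O=O: 5 × 506 = 2530
  Σ(broken) = 8264 kJ
Bonds formed (products):
  C=O: 8 × 810 = 6480
  O–H: 8 × 475 = 3800
  Σ(formed) = 10280 kJ
ΔH = Σ(broken) − Σ(formed) = 8264 − 10280 = −2016 kJ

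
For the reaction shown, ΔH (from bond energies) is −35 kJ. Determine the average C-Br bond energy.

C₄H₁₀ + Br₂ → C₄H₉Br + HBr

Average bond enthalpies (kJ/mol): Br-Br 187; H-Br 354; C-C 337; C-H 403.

D(C-Br) ≈ 271 kJ/mol

Let D be the C-Br bond energy.
Σ(broken) = 1×187 + 3×337 + 10×403 = 5228
Σ(formed) = 1×D + 3×337 + 9×403 + 1×354 = 4992 + D
ΔH = Σ(broken) − Σ(formed) = (5228) − (4992 + D) = +236 − D
Setting this equal to −35 kJ gives D = 271 kJ/mol.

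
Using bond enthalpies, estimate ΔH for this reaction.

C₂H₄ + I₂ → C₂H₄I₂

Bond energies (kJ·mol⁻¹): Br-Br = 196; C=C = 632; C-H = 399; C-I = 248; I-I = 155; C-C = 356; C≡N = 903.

Bonds broken (reactants):
  C-H: 4 × 399 = 1596
  C=C: 1 × 632 = 632
  I-I: 1 × 155 = 155
  Σ(broken) = 2383 kJ
Bonds formed (products):
  C-C: 1 × 356 = 356
  C-H: 4 × 399 = 1596
  C-I: 2 × 248 = 496
  Σ(formed) = 2448 kJ
ΔH = Σ(broken) − Σ(formed) = 2383 − 2448 = −65 kJ

ΔH ≈ −65 kJ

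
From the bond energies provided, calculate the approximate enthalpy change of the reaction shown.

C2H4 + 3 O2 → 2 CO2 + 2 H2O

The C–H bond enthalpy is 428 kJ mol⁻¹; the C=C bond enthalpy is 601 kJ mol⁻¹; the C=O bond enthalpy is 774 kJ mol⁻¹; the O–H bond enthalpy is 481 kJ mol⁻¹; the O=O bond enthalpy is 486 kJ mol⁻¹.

ΔH ≈ −1249 kJ

Bonds broken (reactants):
  C–H: 4 × 428 = 1712
  C=C: 1 × 601 = 601
  O=O: 3 × 486 = 1458
  Σ(broken) = 3771 kJ
Bonds formed (products):
  C=O: 4 × 774 = 3096
  O–H: 4 × 481 = 1924
  Σ(formed) = 5020 kJ
ΔH = Σ(broken) − Σ(formed) = 3771 − 5020 = −1249 kJ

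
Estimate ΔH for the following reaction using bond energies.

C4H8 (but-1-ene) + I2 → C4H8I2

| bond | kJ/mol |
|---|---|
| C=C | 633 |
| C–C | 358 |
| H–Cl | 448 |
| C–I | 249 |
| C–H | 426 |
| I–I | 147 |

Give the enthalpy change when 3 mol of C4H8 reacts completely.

Bonds broken (reactants):
  C–C: 2 × 358 = 716
  C–H: 8 × 426 = 3408
  C=C: 1 × 633 = 633
  I–I: 1 × 147 = 147
  Σ(broken) = 4904 kJ
Bonds formed (products):
  C–C: 3 × 358 = 1074
  C–H: 8 × 426 = 3408
  C–I: 2 × 249 = 498
  Σ(formed) = 4980 kJ
ΔH = Σ(broken) − Σ(formed) = 4904 − 4980 = −76 kJ
For 3× the reaction as written: 3 × (−76) = −228 kJ

ΔH = −228 kJ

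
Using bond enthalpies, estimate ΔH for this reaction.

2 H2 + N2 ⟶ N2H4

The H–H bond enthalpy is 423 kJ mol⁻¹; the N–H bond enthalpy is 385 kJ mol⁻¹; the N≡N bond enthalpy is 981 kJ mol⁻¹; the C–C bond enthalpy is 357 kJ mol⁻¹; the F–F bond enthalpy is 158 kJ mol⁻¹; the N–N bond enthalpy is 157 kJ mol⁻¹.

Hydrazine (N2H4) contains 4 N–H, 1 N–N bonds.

Bonds broken (reactants):
  H–H: 2 × 423 = 846
  N≡N: 1 × 981 = 981
  Σ(broken) = 1827 kJ
Bonds formed (products):
  N–H: 4 × 385 = 1540
  N–N: 1 × 157 = 157
  Σ(formed) = 1697 kJ
ΔH = Σ(broken) − Σ(formed) = 1827 − 1697 = +130 kJ

ΔH ≈ +130 kJ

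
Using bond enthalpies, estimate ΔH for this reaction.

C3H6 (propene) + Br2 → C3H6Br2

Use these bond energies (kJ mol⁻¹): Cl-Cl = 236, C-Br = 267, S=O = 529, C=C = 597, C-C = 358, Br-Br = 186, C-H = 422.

Bonds broken (reactants):
  Br-Br: 1 × 186 = 186
  C-C: 1 × 358 = 358
  C-H: 6 × 422 = 2532
  C=C: 1 × 597 = 597
  Σ(broken) = 3673 kJ
Bonds formed (products):
  C-Br: 2 × 267 = 534
  C-C: 2 × 358 = 716
  C-H: 6 × 422 = 2532
  Σ(formed) = 3782 kJ
ΔH = Σ(broken) − Σ(formed) = 3673 − 3782 = −109 kJ

ΔH ≈ −109 kJ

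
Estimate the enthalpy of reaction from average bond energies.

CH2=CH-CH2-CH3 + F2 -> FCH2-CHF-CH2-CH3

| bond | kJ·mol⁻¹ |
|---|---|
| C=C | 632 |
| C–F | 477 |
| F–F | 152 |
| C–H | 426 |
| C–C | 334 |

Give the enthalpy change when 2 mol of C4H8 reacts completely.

ΔH = −1008 kJ

Bonds broken (reactants):
  C–C: 2 × 334 = 668
  C–H: 8 × 426 = 3408
  C=C: 1 × 632 = 632
  F–F: 1 × 152 = 152
  Σ(broken) = 4860 kJ
Bonds formed (products):
  C–C: 3 × 334 = 1002
  C–F: 2 × 477 = 954
  C–H: 8 × 426 = 3408
  Σ(formed) = 5364 kJ
ΔH = Σ(broken) − Σ(formed) = 4860 − 5364 = −504 kJ
For 2× the reaction as written: 2 × (−504) = −1008 kJ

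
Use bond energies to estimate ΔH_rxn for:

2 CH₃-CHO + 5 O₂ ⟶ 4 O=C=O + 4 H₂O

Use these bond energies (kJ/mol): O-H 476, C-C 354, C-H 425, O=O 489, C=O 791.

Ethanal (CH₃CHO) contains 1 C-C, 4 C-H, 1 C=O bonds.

Bonds broken (reactants):
  C-C: 2 × 354 = 708
  C-H: 8 × 425 = 3400
  C=O: 2 × 791 = 1582
  O=O: 5 × 489 = 2445
  Σ(broken) = 8135 kJ
Bonds formed (products):
  C=O: 8 × 791 = 6328
  O-H: 8 × 476 = 3808
  Σ(formed) = 10136 kJ
ΔH = Σ(broken) − Σ(formed) = 8135 − 10136 = −2001 kJ

ΔH ≈ −2001 kJ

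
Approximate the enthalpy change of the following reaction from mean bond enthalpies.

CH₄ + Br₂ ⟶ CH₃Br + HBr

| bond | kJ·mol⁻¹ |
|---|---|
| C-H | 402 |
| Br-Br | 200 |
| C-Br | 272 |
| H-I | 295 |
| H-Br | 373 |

ΔH ≈ −43 kJ

Bonds broken (reactants):
  Br-Br: 1 × 200 = 200
  C-H: 4 × 402 = 1608
  Σ(broken) = 1808 kJ
Bonds formed (products):
  C-Br: 1 × 272 = 272
  C-H: 3 × 402 = 1206
  H-Br: 1 × 373 = 373
  Σ(formed) = 1851 kJ
ΔH = Σ(broken) − Σ(formed) = 1808 − 1851 = −43 kJ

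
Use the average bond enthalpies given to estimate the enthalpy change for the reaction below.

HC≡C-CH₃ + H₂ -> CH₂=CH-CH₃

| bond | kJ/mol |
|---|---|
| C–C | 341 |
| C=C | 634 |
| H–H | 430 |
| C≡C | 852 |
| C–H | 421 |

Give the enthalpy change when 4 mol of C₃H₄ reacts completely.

ΔH = −776 kJ

Bonds broken (reactants):
  C≡C: 1 × 852 = 852
  C–C: 1 × 341 = 341
  C–H: 4 × 421 = 1684
  H–H: 1 × 430 = 430
  Σ(broken) = 3307 kJ
Bonds formed (products):
  C–C: 1 × 341 = 341
  C–H: 6 × 421 = 2526
  C=C: 1 × 634 = 634
  Σ(formed) = 3501 kJ
ΔH = Σ(broken) − Σ(formed) = 3307 − 3501 = −194 kJ
For 4× the reaction as written: 4 × (−194) = −776 kJ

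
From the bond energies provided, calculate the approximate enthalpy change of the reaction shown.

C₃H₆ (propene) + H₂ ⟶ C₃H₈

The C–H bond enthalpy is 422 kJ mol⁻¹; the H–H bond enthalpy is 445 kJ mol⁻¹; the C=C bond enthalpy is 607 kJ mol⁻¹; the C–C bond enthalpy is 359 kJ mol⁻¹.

ΔH ≈ −151 kJ

Bonds broken (reactants):
  C–C: 1 × 359 = 359
  C–H: 6 × 422 = 2532
  C=C: 1 × 607 = 607
  H–H: 1 × 445 = 445
  Σ(broken) = 3943 kJ
Bonds formed (products):
  C–C: 2 × 359 = 718
  C–H: 8 × 422 = 3376
  Σ(formed) = 4094 kJ
ΔH = Σ(broken) − Σ(formed) = 3943 − 4094 = −151 kJ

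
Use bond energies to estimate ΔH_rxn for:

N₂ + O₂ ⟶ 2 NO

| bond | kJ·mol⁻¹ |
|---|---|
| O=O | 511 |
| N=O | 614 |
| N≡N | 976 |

Bonds broken (reactants):
  N≡N: 1 × 976 = 976
  O=O: 1 × 511 = 511
  Σ(broken) = 1487 kJ
Bonds formed (products):
  N=O: 2 × 614 = 1228
  Σ(formed) = 1228 kJ
ΔH = Σ(broken) − Σ(formed) = 1487 − 1228 = +259 kJ

ΔH ≈ +259 kJ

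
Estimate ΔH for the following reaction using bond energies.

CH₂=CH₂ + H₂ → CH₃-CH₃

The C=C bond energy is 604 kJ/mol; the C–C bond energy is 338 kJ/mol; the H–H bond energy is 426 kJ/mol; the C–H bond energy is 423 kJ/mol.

ΔH ≈ −154 kJ

Bonds broken (reactants):
  C–H: 4 × 423 = 1692
  C=C: 1 × 604 = 604
  H–H: 1 × 426 = 426
  Σ(broken) = 2722 kJ
Bonds formed (products):
  C–C: 1 × 338 = 338
  C–H: 6 × 423 = 2538
  Σ(formed) = 2876 kJ
ΔH = Σ(broken) − Σ(formed) = 2722 − 2876 = −154 kJ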